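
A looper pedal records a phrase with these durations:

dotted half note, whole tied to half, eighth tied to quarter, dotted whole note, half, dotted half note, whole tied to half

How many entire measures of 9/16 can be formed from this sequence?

One bar of 9/16 = 9 sixteenth notes.
Working in sixteenth notes: dotted half note = 12; whole tied to half (whole + half) = 24; eighth tied to quarter (eighth + quarter) = 6; dotted whole note = 24; half = 8; dotted half note = 12; whole tied to half (whole + half) = 24.
Adding: 12 + 24 + 6 + 24 + 8 + 12 + 24 = 110.
110 ÷ 9 = 12 complete bars with 2 left over.

12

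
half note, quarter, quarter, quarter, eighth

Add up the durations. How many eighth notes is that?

Each duration in eighth notes: half note = 4; quarter = 2; quarter = 2; quarter = 2; eighth = 1.
Adding: 4 + 2 + 2 + 2 + 1 = 11 eighth notes.

11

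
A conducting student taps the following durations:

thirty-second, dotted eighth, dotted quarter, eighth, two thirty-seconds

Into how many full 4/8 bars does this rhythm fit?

One bar of 4/8 = 16 thirty-second notes.
Working in thirty-second notes: thirty-second = 1; dotted eighth = 6; dotted quarter = 12; eighth = 4; thirty-second = 1; thirty-second = 1.
Total: 1 + 6 + 12 + 4 + 1 + 1 = 25.
25 ÷ 16 = 1 complete bar with 9 left over.

1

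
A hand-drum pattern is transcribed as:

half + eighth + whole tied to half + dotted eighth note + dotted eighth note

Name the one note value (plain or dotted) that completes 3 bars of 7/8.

3 bars of 7/8 = 42 sixteenth notes.
Working in sixteenth notes: half = 8; eighth = 2; whole tied to half (whole + half) = 24; dotted eighth note = 3; dotted eighth note = 3.
Altogether 8 + 2 + 24 + 3 + 3 = 40.
Remaining: 42 − 40 = 2 sixteenth notes, which is a eighth note.

eighth note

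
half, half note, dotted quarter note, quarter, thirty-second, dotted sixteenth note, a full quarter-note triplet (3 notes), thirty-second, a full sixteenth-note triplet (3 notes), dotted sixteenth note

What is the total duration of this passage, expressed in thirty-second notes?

80

In thirty-second notes: half = 16; half note = 16; dotted quarter note = 12; quarter = 8; thirty-second = 1; dotted sixteenth note = 3; a full quarter-note triplet (3 notes) (three triplet quarters span one half) = 16; thirty-second = 1; a full sixteenth-note triplet (3 notes) (three triplet sixteenths span one eighth) = 4; dotted sixteenth note = 3.
Sum: 16 + 16 + 12 + 8 + 1 + 3 + 16 + 1 + 4 + 3 = 80 thirty-second notes.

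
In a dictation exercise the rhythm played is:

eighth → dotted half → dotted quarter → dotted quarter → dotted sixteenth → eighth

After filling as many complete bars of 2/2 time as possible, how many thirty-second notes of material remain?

27

One bar of 2/2 = 32 thirty-second notes.
Each duration in thirty-second notes: eighth = 4; dotted half = 24; dotted quarter = 12; dotted quarter = 12; dotted sixteenth = 3; eighth = 4.
Sum: 4 + 24 + 12 + 12 + 3 + 4 = 59.
59 ÷ 32 = 1 complete bar with 27 thirty-second notes remaining.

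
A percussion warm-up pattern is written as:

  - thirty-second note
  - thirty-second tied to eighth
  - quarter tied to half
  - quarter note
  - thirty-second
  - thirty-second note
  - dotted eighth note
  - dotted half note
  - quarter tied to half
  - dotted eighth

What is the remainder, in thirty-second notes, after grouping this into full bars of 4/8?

One bar of 4/8 = 16 thirty-second notes.
Convert each value to thirty-second notes: thirty-second note = 1; thirty-second tied to eighth (thirty-second + eighth) = 5; quarter tied to half (quarter + half) = 24; quarter note = 8; thirty-second = 1; thirty-second note = 1; dotted eighth note = 6; dotted half note = 24; quarter tied to half (quarter + half) = 24; dotted eighth = 6.
Sum: 1 + 5 + 24 + 8 + 1 + 1 + 6 + 24 + 24 + 6 = 100.
100 ÷ 16 = 6 complete bars with 4 thirty-second notes remaining.

4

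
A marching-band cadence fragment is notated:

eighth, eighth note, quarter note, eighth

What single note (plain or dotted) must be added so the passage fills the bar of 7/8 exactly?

The bar of 7/8 = 7 eighth notes.
Convert each value to eighth notes: eighth = 1; eighth note = 1; quarter note = 2; eighth = 1.
Adding: 1 + 1 + 2 + 1 = 5.
Remaining: 7 − 5 = 2 eighth notes, which is a quarter note.

quarter note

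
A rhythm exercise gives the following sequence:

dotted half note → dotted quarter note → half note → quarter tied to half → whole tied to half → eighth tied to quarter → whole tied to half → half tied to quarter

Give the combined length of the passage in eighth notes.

52

Working in eighth notes: dotted half note = 6; dotted quarter note = 3; half note = 4; quarter tied to half (quarter + half) = 6; whole tied to half (whole + half) = 12; eighth tied to quarter (eighth + quarter) = 3; whole tied to half (whole + half) = 12; half tied to quarter (half + quarter) = 6.
Altogether 6 + 3 + 4 + 6 + 12 + 3 + 12 + 6 = 52 eighth notes.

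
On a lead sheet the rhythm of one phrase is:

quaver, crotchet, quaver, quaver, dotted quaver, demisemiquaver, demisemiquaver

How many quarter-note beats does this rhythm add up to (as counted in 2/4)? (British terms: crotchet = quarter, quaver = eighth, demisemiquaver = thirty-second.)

3.5

One quarter-note beat = 8 thirty-second notes.
Express everything in thirty-second notes: quaver = 4; crotchet = 8; quaver = 4; quaver = 4; dotted quaver = 6; demisemiquaver = 1; demisemiquaver = 1.
Total: 4 + 8 + 4 + 4 + 6 + 1 + 1 = 28.
28 ÷ 8 = 3.5 beats.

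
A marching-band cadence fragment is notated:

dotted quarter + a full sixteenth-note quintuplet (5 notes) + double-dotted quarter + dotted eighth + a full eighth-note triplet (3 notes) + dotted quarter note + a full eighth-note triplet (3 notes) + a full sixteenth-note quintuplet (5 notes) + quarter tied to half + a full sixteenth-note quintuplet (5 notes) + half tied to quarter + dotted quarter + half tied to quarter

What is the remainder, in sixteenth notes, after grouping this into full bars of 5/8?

One bar of 5/8 = 10 sixteenth notes.
In sixteenth notes: dotted quarter = 6; a full sixteenth-note quintuplet (5 notes) (five quintuplet sixteenths span one quarter) = 4; double-dotted quarter = 7; dotted eighth = 3; a full eighth-note triplet (3 notes) (three triplet eighths span one quarter) = 4; dotted quarter note = 6; a full eighth-note triplet (3 notes) (three triplet eighths span one quarter) = 4; a full sixteenth-note quintuplet (5 notes) (five quintuplet sixteenths span one quarter) = 4; quarter tied to half (quarter + half) = 12; a full sixteenth-note quintuplet (5 notes) (five quintuplet sixteenths span one quarter) = 4; half tied to quarter (half + quarter) = 12; dotted quarter = 6; half tied to quarter (half + quarter) = 12.
Total: 6 + 4 + 7 + 3 + 4 + 6 + 4 + 4 + 12 + 4 + 12 + 6 + 12 = 84.
84 ÷ 10 = 8 complete bars with 4 sixteenth notes remaining.

4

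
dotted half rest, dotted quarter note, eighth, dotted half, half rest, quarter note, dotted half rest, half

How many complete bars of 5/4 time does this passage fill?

One bar of 5/4 = 10 eighth notes.
Convert each value to eighth notes: dotted half rest = 6; dotted quarter note = 3; eighth = 1; dotted half = 6; half rest = 4; quarter note = 2; dotted half rest = 6; half = 4.
Total: 6 + 3 + 1 + 6 + 4 + 2 + 6 + 4 = 32.
32 ÷ 10 = 3 complete bars with 2 left over.

3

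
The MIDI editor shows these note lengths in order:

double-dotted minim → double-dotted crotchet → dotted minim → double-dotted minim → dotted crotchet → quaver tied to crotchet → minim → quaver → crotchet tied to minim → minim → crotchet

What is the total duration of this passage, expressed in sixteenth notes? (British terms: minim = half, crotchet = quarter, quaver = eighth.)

93

Convert each value to sixteenth notes: double-dotted minim = 14; double-dotted crotchet = 7; dotted minim = 12; double-dotted minim = 14; dotted crotchet = 6; quaver tied to crotchet (quaver + crotchet) = 6; minim = 8; quaver = 2; crotchet tied to minim (crotchet + minim) = 12; minim = 8; crotchet = 4.
Altogether 14 + 7 + 12 + 14 + 6 + 6 + 8 + 2 + 12 + 8 + 4 = 93 sixteenth notes.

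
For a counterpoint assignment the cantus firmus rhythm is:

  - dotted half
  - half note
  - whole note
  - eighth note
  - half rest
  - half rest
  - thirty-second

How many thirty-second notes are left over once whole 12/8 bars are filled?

One bar of 12/8 = 48 thirty-second notes.
Each duration in thirty-second notes: dotted half = 24; half note = 16; whole note = 32; eighth note = 4; half rest = 16; half rest = 16; thirty-second = 1.
Sum: 24 + 16 + 32 + 4 + 16 + 16 + 1 = 109.
109 ÷ 48 = 2 complete bars with 13 thirty-second notes remaining.

13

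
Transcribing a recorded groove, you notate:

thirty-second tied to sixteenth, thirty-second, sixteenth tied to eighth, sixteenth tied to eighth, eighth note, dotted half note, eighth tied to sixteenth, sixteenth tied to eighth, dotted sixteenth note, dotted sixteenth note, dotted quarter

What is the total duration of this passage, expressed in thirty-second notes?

74

Convert each value to thirty-second notes: thirty-second tied to sixteenth (thirty-second + sixteenth) = 3; thirty-second = 1; sixteenth tied to eighth (sixteenth + eighth) = 6; sixteenth tied to eighth (sixteenth + eighth) = 6; eighth note = 4; dotted half note = 24; eighth tied to sixteenth (eighth + sixteenth) = 6; sixteenth tied to eighth (sixteenth + eighth) = 6; dotted sixteenth note = 3; dotted sixteenth note = 3; dotted quarter = 12.
Adding: 3 + 1 + 6 + 6 + 4 + 24 + 6 + 6 + 3 + 3 + 12 = 74 thirty-second notes.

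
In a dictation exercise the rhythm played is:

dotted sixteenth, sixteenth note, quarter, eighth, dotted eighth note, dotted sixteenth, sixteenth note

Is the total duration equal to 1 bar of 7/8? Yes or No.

Yes

One bar of 7/8 = 28 thirty-second notes.
Convert each value to thirty-second notes: dotted sixteenth = 3; sixteenth note = 2; quarter = 8; eighth = 4; dotted eighth note = 6; dotted sixteenth = 3; sixteenth note = 2.
Altogether 3 + 2 + 8 + 4 + 6 + 3 + 2 = 28.
28 equals 28, so the answer is Yes.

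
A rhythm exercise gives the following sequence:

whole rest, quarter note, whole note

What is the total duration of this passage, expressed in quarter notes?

9

In quarter notes: whole rest = 4; quarter note = 1; whole note = 4.
Altogether 4 + 1 + 4 = 9 quarter notes.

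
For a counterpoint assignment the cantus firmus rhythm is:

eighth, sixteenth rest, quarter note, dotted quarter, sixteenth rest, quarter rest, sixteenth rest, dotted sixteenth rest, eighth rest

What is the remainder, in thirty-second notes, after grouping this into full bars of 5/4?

5

One bar of 5/4 = 40 thirty-second notes.
In thirty-second notes: eighth = 4; sixteenth rest = 2; quarter note = 8; dotted quarter = 12; sixteenth rest = 2; quarter rest = 8; sixteenth rest = 2; dotted sixteenth rest = 3; eighth rest = 4.
Altogether 4 + 2 + 8 + 12 + 2 + 8 + 2 + 3 + 4 = 45.
45 ÷ 40 = 1 complete bar with 5 thirty-second notes remaining.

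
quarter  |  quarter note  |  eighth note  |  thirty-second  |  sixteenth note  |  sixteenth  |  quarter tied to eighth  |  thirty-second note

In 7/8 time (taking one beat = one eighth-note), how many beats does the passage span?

9.5

One eighth-note beat = 4 thirty-second notes.
Express everything in thirty-second notes: quarter = 8; quarter note = 8; eighth note = 4; thirty-second = 1; sixteenth note = 2; sixteenth = 2; quarter tied to eighth (quarter + eighth) = 12; thirty-second note = 1.
Adding: 8 + 8 + 4 + 1 + 2 + 2 + 12 + 1 = 38.
38 ÷ 4 = 9.5 beats.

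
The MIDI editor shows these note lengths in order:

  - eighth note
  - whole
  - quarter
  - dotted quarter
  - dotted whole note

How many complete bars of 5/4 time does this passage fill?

One bar of 5/4 = 10 eighth notes.
In eighth notes: eighth note = 1; whole = 8; quarter = 2; dotted quarter = 3; dotted whole note = 12.
Sum: 1 + 8 + 2 + 3 + 12 = 26.
26 ÷ 10 = 2 complete bars with 6 left over.

2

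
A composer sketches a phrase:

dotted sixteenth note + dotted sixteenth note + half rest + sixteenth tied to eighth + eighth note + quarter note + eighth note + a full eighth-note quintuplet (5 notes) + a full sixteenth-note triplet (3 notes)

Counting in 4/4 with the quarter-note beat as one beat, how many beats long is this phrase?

8

One quarter-note beat = 8 thirty-second notes.
Each duration in thirty-second notes: dotted sixteenth note = 3; dotted sixteenth note = 3; half rest = 16; sixteenth tied to eighth (sixteenth + eighth) = 6; eighth note = 4; quarter note = 8; eighth note = 4; a full eighth-note quintuplet (5 notes) (five quintuplet eighths span one half) = 16; a full sixteenth-note triplet (3 notes) (three triplet sixteenths span one eighth) = 4.
Sum: 3 + 3 + 16 + 6 + 4 + 8 + 4 + 16 + 4 = 64.
64 ÷ 8 = 8 beats.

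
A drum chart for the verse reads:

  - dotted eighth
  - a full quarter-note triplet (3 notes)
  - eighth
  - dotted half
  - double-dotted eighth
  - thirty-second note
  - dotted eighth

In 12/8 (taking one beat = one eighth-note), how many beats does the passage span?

One eighth-note beat = 4 thirty-second notes.
Express everything in thirty-second notes: dotted eighth = 6; a full quarter-note triplet (3 notes) (three triplet quarters span one half) = 16; eighth = 4; dotted half = 24; double-dotted eighth = 7; thirty-second note = 1; dotted eighth = 6.
Sum: 6 + 16 + 4 + 24 + 7 + 1 + 6 = 64.
64 ÷ 4 = 16 beats.

16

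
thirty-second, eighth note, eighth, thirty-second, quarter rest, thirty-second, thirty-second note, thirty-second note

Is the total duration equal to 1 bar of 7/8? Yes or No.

No

One bar of 7/8 = 28 thirty-second notes.
In thirty-second notes: thirty-second = 1; eighth note = 4; eighth = 4; thirty-second = 1; quarter rest = 8; thirty-second = 1; thirty-second note = 1; thirty-second note = 1.
Altogether 1 + 4 + 4 + 1 + 8 + 1 + 1 + 1 = 21.
21 falls short of 28, so the answer is No.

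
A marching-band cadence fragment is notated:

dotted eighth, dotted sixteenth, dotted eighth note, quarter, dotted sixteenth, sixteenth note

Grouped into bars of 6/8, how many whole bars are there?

One bar of 6/8 = 24 thirty-second notes.
Convert each value to thirty-second notes: dotted eighth = 6; dotted sixteenth = 3; dotted eighth note = 6; quarter = 8; dotted sixteenth = 3; sixteenth note = 2.
Total: 6 + 3 + 6 + 8 + 3 + 2 = 28.
28 ÷ 24 = 1 complete bar with 4 left over.

1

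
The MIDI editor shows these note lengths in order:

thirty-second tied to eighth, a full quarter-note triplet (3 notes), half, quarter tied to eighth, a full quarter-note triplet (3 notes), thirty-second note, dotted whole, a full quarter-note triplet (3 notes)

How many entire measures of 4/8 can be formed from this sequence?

8

One bar of 4/8 = 16 thirty-second notes.
Express everything in thirty-second notes: thirty-second tied to eighth (thirty-second + eighth) = 5; a full quarter-note triplet (3 notes) (three triplet quarters span one half) = 16; half = 16; quarter tied to eighth (quarter + eighth) = 12; a full quarter-note triplet (3 notes) (three triplet quarters span one half) = 16; thirty-second note = 1; dotted whole = 48; a full quarter-note triplet (3 notes) (three triplet quarters span one half) = 16.
Adding: 5 + 16 + 16 + 12 + 16 + 1 + 48 + 16 = 130.
130 ÷ 16 = 8 complete bars with 2 left over.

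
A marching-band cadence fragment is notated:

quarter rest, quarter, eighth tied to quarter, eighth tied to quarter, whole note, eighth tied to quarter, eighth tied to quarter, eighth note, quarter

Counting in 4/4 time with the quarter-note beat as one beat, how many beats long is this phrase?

13.5

One quarter-note beat = 2 eighth notes.
In eighth notes: quarter rest = 2; quarter = 2; eighth tied to quarter (eighth + quarter) = 3; eighth tied to quarter (eighth + quarter) = 3; whole note = 8; eighth tied to quarter (eighth + quarter) = 3; eighth tied to quarter (eighth + quarter) = 3; eighth note = 1; quarter = 2.
Adding: 2 + 2 + 3 + 3 + 8 + 3 + 3 + 1 + 2 = 27.
27 ÷ 2 = 13.5 beats.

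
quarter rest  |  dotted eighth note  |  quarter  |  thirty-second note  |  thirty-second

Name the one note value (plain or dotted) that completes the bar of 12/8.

The bar of 12/8 = 48 thirty-second notes.
Express everything in thirty-second notes: quarter rest = 8; dotted eighth note = 6; quarter = 8; thirty-second note = 1; thirty-second = 1.
Altogether 8 + 6 + 8 + 1 + 1 = 24.
Remaining: 48 − 24 = 24 thirty-second notes, which is a dotted half note.

dotted half note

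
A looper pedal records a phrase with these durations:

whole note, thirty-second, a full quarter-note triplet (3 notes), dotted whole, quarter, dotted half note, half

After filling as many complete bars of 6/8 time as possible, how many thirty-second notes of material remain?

One bar of 6/8 = 24 thirty-second notes.
Each duration in thirty-second notes: whole note = 32; thirty-second = 1; a full quarter-note triplet (3 notes) (three triplet quarters span one half) = 16; dotted whole = 48; quarter = 8; dotted half note = 24; half = 16.
Adding: 32 + 1 + 16 + 48 + 8 + 24 + 16 = 145.
145 ÷ 24 = 6 complete bars with 1 thirty-second note remaining.

1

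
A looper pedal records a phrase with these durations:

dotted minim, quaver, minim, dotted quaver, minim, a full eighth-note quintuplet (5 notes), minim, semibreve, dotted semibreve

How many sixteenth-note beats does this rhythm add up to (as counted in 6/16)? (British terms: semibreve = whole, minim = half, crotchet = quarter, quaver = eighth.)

89

One sixteenth-note beat = 2 thirty-second notes.
Convert each value to thirty-second notes: dotted minim = 24; quaver = 4; minim = 16; dotted quaver = 6; minim = 16; a full eighth-note quintuplet (5 notes) (five quintuplet eighths span one half) = 16; minim = 16; semibreve = 32; dotted semibreve = 48.
Sum: 24 + 4 + 16 + 6 + 16 + 16 + 16 + 32 + 48 = 178.
178 ÷ 2 = 89 beats.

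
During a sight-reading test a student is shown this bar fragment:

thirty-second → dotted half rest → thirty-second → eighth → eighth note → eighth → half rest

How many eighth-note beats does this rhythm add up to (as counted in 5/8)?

One eighth-note beat = 4 thirty-second notes.
In thirty-second notes: thirty-second = 1; dotted half rest = 24; thirty-second = 1; eighth = 4; eighth note = 4; eighth = 4; half rest = 16.
Sum: 1 + 24 + 1 + 4 + 4 + 4 + 16 = 54.
54 ÷ 4 = 13.5 beats.

13.5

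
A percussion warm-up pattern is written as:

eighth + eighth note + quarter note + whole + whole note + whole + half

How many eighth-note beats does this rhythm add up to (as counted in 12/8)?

32

One eighth-note beat = 2 sixteenth notes.
Working in sixteenth notes: eighth = 2; eighth note = 2; quarter note = 4; whole = 16; whole note = 16; whole = 16; half = 8.
Altogether 2 + 2 + 4 + 16 + 16 + 16 + 8 = 64.
64 ÷ 2 = 32 beats.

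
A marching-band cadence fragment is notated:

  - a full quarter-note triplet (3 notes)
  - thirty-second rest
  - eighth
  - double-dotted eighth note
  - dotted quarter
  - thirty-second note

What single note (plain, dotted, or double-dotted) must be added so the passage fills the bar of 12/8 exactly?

The bar of 12/8 = 48 thirty-second notes.
Each duration in thirty-second notes: a full quarter-note triplet (3 notes) (three triplet quarters span one half) = 16; thirty-second rest = 1; eighth = 4; double-dotted eighth note = 7; dotted quarter = 12; thirty-second note = 1.
Altogether 16 + 1 + 4 + 7 + 12 + 1 = 41.
Remaining: 48 − 41 = 7 thirty-second notes, which is a double-dotted eighth note.

double-dotted eighth note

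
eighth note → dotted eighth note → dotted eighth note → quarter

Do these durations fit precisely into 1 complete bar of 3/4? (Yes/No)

One bar of 3/4 = 12 sixteenth notes.
Convert each value to sixteenth notes: eighth note = 2; dotted eighth note = 3; dotted eighth note = 3; quarter = 4.
Altogether 2 + 3 + 3 + 4 = 12.
12 equals 12, so the answer is Yes.

Yes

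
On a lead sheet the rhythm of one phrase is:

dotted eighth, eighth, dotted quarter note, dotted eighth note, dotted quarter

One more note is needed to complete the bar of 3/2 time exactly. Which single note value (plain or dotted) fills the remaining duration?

quarter note

The bar of 3/2 = 24 sixteenth notes.
Each duration in sixteenth notes: dotted eighth = 3; eighth = 2; dotted quarter note = 6; dotted eighth note = 3; dotted quarter = 6.
Sum: 3 + 2 + 6 + 3 + 6 = 20.
Remaining: 24 − 20 = 4 sixteenth notes, which is a quarter note.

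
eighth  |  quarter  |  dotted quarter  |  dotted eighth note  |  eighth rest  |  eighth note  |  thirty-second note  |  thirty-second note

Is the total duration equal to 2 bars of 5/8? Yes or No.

Yes

One bar of 5/8 = 20 thirty-second notes, so 2 bars = 40.
Working in thirty-second notes: eighth = 4; quarter = 8; dotted quarter = 12; dotted eighth note = 6; eighth rest = 4; eighth note = 4; thirty-second note = 1; thirty-second note = 1.
Total: 4 + 8 + 12 + 6 + 4 + 4 + 1 + 1 = 40.
40 equals 40, so the answer is Yes.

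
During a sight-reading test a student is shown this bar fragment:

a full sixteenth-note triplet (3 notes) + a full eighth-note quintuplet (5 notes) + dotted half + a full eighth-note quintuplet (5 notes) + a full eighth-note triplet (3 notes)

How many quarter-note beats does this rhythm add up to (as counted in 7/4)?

8.5

One quarter-note beat = 2 eighth notes.
Express everything in eighth notes: a full sixteenth-note triplet (3 notes) (three triplet sixteenths span one eighth) = 1; a full eighth-note quintuplet (5 notes) (five quintuplet eighths span one half) = 4; dotted half = 6; a full eighth-note quintuplet (5 notes) (five quintuplet eighths span one half) = 4; a full eighth-note triplet (3 notes) (three triplet eighths span one quarter) = 2.
Altogether 1 + 4 + 6 + 4 + 2 = 17.
17 ÷ 2 = 8.5 beats.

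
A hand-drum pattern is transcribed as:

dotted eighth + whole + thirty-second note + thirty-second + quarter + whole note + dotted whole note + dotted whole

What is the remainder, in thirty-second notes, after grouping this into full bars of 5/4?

16

One bar of 5/4 = 40 thirty-second notes.
In thirty-second notes: dotted eighth = 6; whole = 32; thirty-second note = 1; thirty-second = 1; quarter = 8; whole note = 32; dotted whole note = 48; dotted whole = 48.
Total: 6 + 32 + 1 + 1 + 8 + 32 + 48 + 48 = 176.
176 ÷ 40 = 4 complete bars with 16 thirty-second notes remaining.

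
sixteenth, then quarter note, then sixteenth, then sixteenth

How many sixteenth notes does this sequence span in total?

7

Each duration in sixteenth notes: sixteenth = 1; quarter note = 4; sixteenth = 1; sixteenth = 1.
Adding: 1 + 4 + 1 + 1 = 7 sixteenth notes.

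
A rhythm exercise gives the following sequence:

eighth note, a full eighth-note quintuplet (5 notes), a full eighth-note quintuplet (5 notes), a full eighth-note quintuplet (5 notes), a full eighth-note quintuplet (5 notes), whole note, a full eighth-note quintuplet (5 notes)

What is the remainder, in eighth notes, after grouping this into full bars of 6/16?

One bar of 6/16 = 3 eighth notes.
In eighth notes: eighth note = 1; a full eighth-note quintuplet (5 notes) (five quintuplet eighths span one half) = 4; a full eighth-note quintuplet (5 notes) (five quintuplet eighths span one half) = 4; a full eighth-note quintuplet (5 notes) (five quintuplet eighths span one half) = 4; a full eighth-note quintuplet (5 notes) (five quintuplet eighths span one half) = 4; whole note = 8; a full eighth-note quintuplet (5 notes) (five quintuplet eighths span one half) = 4.
Total: 1 + 4 + 4 + 4 + 4 + 8 + 4 = 29.
29 ÷ 3 = 9 complete bars with 2 eighth notes remaining.

2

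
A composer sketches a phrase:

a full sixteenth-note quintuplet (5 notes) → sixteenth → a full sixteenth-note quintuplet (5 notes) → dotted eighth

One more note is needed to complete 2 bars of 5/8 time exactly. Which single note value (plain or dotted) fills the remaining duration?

half note

2 bars of 5/8 = 20 sixteenth notes.
Convert each value to sixteenth notes: a full sixteenth-note quintuplet (5 notes) (five quintuplet sixteenths span one quarter) = 4; sixteenth = 1; a full sixteenth-note quintuplet (5 notes) (five quintuplet sixteenths span one quarter) = 4; dotted eighth = 3.
Adding: 4 + 1 + 4 + 3 = 12.
Remaining: 20 − 12 = 8 sixteenth notes, which is a half note.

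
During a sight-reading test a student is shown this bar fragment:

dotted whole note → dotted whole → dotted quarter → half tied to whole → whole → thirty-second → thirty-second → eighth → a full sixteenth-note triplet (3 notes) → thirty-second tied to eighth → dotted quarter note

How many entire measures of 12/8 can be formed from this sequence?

One bar of 12/8 = 48 thirty-second notes.
Convert each value to thirty-second notes: dotted whole note = 48; dotted whole = 48; dotted quarter = 12; half tied to whole (half + whole) = 48; whole = 32; thirty-second = 1; thirty-second = 1; eighth = 4; a full sixteenth-note triplet (3 notes) (three triplet sixteenths span one eighth) = 4; thirty-second tied to eighth (thirty-second + eighth) = 5; dotted quarter note = 12.
Sum: 48 + 48 + 12 + 48 + 32 + 1 + 1 + 4 + 4 + 5 + 12 = 215.
215 ÷ 48 = 4 complete bars with 23 left over.

4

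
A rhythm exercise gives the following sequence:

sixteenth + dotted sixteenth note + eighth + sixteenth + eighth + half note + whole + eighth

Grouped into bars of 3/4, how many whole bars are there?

One bar of 3/4 = 24 thirty-second notes.
In thirty-second notes: sixteenth = 2; dotted sixteenth note = 3; eighth = 4; sixteenth = 2; eighth = 4; half note = 16; whole = 32; eighth = 4.
Adding: 2 + 3 + 4 + 2 + 4 + 16 + 32 + 4 = 67.
67 ÷ 24 = 2 complete bars with 19 left over.

2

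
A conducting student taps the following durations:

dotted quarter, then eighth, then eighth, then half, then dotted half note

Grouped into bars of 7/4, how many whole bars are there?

1

One bar of 7/4 = 14 eighth notes.
In eighth notes: dotted quarter = 3; eighth = 1; eighth = 1; half = 4; dotted half note = 6.
Total: 3 + 1 + 1 + 4 + 6 = 15.
15 ÷ 14 = 1 complete bar with 1 left over.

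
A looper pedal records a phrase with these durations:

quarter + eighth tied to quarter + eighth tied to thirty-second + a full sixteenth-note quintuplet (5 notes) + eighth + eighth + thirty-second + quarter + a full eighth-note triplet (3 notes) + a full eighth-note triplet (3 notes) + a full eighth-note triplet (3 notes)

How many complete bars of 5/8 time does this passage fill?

3

One bar of 5/8 = 20 thirty-second notes.
Working in thirty-second notes: quarter = 8; eighth tied to quarter (eighth + quarter) = 12; eighth tied to thirty-second (eighth + thirty-second) = 5; a full sixteenth-note quintuplet (5 notes) (five quintuplet sixteenths span one quarter) = 8; eighth = 4; eighth = 4; thirty-second = 1; quarter = 8; a full eighth-note triplet (3 notes) (three triplet eighths span one quarter) = 8; a full eighth-note triplet (3 notes) (three triplet eighths span one quarter) = 8; a full eighth-note triplet (3 notes) (three triplet eighths span one quarter) = 8.
Adding: 8 + 12 + 5 + 8 + 4 + 4 + 1 + 8 + 8 + 8 + 8 = 74.
74 ÷ 20 = 3 complete bars with 14 left over.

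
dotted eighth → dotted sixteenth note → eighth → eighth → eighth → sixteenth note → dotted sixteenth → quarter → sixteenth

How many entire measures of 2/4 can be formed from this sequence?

2

One bar of 2/4 = 16 thirty-second notes.
Working in thirty-second notes: dotted eighth = 6; dotted sixteenth note = 3; eighth = 4; eighth = 4; eighth = 4; sixteenth note = 2; dotted sixteenth = 3; quarter = 8; sixteenth = 2.
Adding: 6 + 3 + 4 + 4 + 4 + 2 + 3 + 8 + 2 = 36.
36 ÷ 16 = 2 complete bars with 4 left over.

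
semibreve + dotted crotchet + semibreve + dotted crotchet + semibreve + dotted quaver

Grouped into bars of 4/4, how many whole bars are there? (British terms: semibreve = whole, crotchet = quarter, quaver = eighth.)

3

One bar of 4/4 = 16 sixteenth notes.
Express everything in sixteenth notes: semibreve = 16; dotted crotchet = 6; semibreve = 16; dotted crotchet = 6; semibreve = 16; dotted quaver = 3.
Total: 16 + 6 + 16 + 6 + 16 + 3 = 63.
63 ÷ 16 = 3 complete bars with 15 left over.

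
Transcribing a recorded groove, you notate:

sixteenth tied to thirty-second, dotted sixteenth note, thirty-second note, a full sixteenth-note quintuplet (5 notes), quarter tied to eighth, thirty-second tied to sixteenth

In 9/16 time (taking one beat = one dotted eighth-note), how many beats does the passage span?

5

One dotted eighth-note beat = 6 thirty-second notes.
Convert each value to thirty-second notes: sixteenth tied to thirty-second (sixteenth + thirty-second) = 3; dotted sixteenth note = 3; thirty-second note = 1; a full sixteenth-note quintuplet (5 notes) (five quintuplet sixteenths span one quarter) = 8; quarter tied to eighth (quarter + eighth) = 12; thirty-second tied to sixteenth (thirty-second + sixteenth) = 3.
Adding: 3 + 3 + 1 + 8 + 12 + 3 = 30.
30 ÷ 6 = 5 beats.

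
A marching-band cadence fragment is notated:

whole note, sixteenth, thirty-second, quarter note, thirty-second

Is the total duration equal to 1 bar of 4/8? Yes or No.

No

One bar of 4/8 = 16 thirty-second notes.
Working in thirty-second notes: whole note = 32; sixteenth = 2; thirty-second = 1; quarter note = 8; thirty-second = 1.
Total: 32 + 2 + 1 + 8 + 1 = 44.
44 exceeds 16, so the answer is No.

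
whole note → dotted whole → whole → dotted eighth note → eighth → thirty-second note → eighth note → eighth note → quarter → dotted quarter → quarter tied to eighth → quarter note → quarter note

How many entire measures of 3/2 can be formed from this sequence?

One bar of 3/2 = 48 thirty-second notes.
Each duration in thirty-second notes: whole note = 32; dotted whole = 48; whole = 32; dotted eighth note = 6; eighth = 4; thirty-second note = 1; eighth note = 4; eighth note = 4; quarter = 8; dotted quarter = 12; quarter tied to eighth (quarter + eighth) = 12; quarter note = 8; quarter note = 8.
Adding: 32 + 48 + 32 + 6 + 4 + 1 + 4 + 4 + 8 + 12 + 12 + 8 + 8 = 179.
179 ÷ 48 = 3 complete bars with 35 left over.

3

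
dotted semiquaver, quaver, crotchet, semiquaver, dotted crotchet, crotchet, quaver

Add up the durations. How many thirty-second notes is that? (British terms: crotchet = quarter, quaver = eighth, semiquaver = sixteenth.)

Express everything in thirty-second notes: dotted semiquaver = 3; quaver = 4; crotchet = 8; semiquaver = 2; dotted crotchet = 12; crotchet = 8; quaver = 4.
Altogether 3 + 4 + 8 + 2 + 12 + 8 + 4 = 41 thirty-second notes.

41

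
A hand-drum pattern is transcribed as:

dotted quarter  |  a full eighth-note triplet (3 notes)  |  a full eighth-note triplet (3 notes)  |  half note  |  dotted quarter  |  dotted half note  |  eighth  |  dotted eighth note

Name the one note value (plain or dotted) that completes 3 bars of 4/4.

dotted eighth note

3 bars of 4/4 = 48 sixteenth notes.
Convert each value to sixteenth notes: dotted quarter = 6; a full eighth-note triplet (3 notes) (three triplet eighths span one quarter) = 4; a full eighth-note triplet (3 notes) (three triplet eighths span one quarter) = 4; half note = 8; dotted quarter = 6; dotted half note = 12; eighth = 2; dotted eighth note = 3.
Sum: 6 + 4 + 4 + 8 + 6 + 12 + 2 + 3 = 45.
Remaining: 48 − 45 = 3 sixteenth notes, which is a dotted eighth note.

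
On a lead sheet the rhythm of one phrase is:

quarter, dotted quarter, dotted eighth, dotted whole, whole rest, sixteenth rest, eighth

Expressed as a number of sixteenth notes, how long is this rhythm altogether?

Express everything in sixteenth notes: quarter = 4; dotted quarter = 6; dotted eighth = 3; dotted whole = 24; whole rest = 16; sixteenth rest = 1; eighth = 2.
Adding: 4 + 6 + 3 + 24 + 16 + 1 + 2 = 56 sixteenth notes.

56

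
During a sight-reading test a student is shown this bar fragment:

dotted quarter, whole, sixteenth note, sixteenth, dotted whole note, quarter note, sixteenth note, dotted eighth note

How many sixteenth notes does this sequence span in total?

Express everything in sixteenth notes: dotted quarter = 6; whole = 16; sixteenth note = 1; sixteenth = 1; dotted whole note = 24; quarter note = 4; sixteenth note = 1; dotted eighth note = 3.
Adding: 6 + 16 + 1 + 1 + 24 + 4 + 1 + 3 = 56 sixteenth notes.

56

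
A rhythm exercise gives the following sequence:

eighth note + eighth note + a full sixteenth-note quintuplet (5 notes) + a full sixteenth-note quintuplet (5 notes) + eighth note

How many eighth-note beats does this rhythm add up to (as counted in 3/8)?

One eighth-note beat = 2 sixteenth notes.
Convert each value to sixteenth notes: eighth note = 2; eighth note = 2; a full sixteenth-note quintuplet (5 notes) (five quintuplet sixteenths span one quarter) = 4; a full sixteenth-note quintuplet (5 notes) (five quintuplet sixteenths span one quarter) = 4; eighth note = 2.
Adding: 2 + 2 + 4 + 4 + 2 = 14.
14 ÷ 2 = 7 beats.

7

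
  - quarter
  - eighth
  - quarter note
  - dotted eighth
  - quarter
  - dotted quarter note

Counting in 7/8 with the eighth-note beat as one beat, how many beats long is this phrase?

One eighth-note beat = 2 sixteenth notes.
Convert each value to sixteenth notes: quarter = 4; eighth = 2; quarter note = 4; dotted eighth = 3; quarter = 4; dotted quarter note = 6.
Altogether 4 + 2 + 4 + 3 + 4 + 6 = 23.
23 ÷ 2 = 11.5 beats.

11.5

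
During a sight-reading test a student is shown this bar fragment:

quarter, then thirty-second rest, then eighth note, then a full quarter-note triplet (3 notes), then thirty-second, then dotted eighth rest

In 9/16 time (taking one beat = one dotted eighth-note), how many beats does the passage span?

6

One dotted eighth-note beat = 6 thirty-second notes.
Convert each value to thirty-second notes: quarter = 8; thirty-second rest = 1; eighth note = 4; a full quarter-note triplet (3 notes) (three triplet quarters span one half) = 16; thirty-second = 1; dotted eighth rest = 6.
Adding: 8 + 1 + 4 + 16 + 1 + 6 = 36.
36 ÷ 6 = 6 beats.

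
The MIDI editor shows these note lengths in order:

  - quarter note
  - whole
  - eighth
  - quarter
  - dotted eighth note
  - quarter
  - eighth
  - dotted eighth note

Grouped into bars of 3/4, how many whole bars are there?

3

One bar of 3/4 = 12 sixteenth notes.
Each duration in sixteenth notes: quarter note = 4; whole = 16; eighth = 2; quarter = 4; dotted eighth note = 3; quarter = 4; eighth = 2; dotted eighth note = 3.
Altogether 4 + 16 + 2 + 4 + 3 + 4 + 2 + 3 = 38.
38 ÷ 12 = 3 complete bars with 2 left over.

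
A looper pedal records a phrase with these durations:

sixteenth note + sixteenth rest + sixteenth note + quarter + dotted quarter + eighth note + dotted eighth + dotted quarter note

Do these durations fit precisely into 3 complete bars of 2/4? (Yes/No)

Yes

One bar of 2/4 = 8 sixteenth notes, so 3 bars = 24.
Convert each value to sixteenth notes: sixteenth note = 1; sixteenth rest = 1; sixteenth note = 1; quarter = 4; dotted quarter = 6; eighth note = 2; dotted eighth = 3; dotted quarter note = 6.
Adding: 1 + 1 + 1 + 4 + 6 + 2 + 3 + 6 = 24.
24 equals 24, so the answer is Yes.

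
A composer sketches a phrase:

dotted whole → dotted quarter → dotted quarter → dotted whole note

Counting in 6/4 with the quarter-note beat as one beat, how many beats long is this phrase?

One quarter-note beat = 2 eighth notes.
Working in eighth notes: dotted whole = 12; dotted quarter = 3; dotted quarter = 3; dotted whole note = 12.
Sum: 12 + 3 + 3 + 12 = 30.
30 ÷ 2 = 15 beats.

15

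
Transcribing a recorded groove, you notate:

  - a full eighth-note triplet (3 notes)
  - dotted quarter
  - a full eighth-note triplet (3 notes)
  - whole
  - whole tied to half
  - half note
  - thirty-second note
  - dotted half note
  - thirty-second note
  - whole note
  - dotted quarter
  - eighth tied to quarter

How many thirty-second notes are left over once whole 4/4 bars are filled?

14

One bar of 4/4 = 32 thirty-second notes.
Working in thirty-second notes: a full eighth-note triplet (3 notes) (three triplet eighths span one quarter) = 8; dotted quarter = 12; a full eighth-note triplet (3 notes) (three triplet eighths span one quarter) = 8; whole = 32; whole tied to half (whole + half) = 48; half note = 16; thirty-second note = 1; dotted half note = 24; thirty-second note = 1; whole note = 32; dotted quarter = 12; eighth tied to quarter (eighth + quarter) = 12.
Sum: 8 + 12 + 8 + 32 + 48 + 16 + 1 + 24 + 1 + 32 + 12 + 12 = 206.
206 ÷ 32 = 6 complete bars with 14 thirty-second notes remaining.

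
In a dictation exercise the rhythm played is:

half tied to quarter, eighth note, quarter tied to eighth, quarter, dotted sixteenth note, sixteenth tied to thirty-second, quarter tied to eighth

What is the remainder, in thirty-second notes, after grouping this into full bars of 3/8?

One bar of 3/8 = 12 thirty-second notes.
Convert each value to thirty-second notes: half tied to quarter (half + quarter) = 24; eighth note = 4; quarter tied to eighth (quarter + eighth) = 12; quarter = 8; dotted sixteenth note = 3; sixteenth tied to thirty-second (sixteenth + thirty-second) = 3; quarter tied to eighth (quarter + eighth) = 12.
Sum: 24 + 4 + 12 + 8 + 3 + 3 + 12 = 66.
66 ÷ 12 = 5 complete bars with 6 thirty-second notes remaining.

6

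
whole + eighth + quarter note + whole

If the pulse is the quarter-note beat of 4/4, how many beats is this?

9.5

One quarter-note beat = 2 eighth notes.
In eighth notes: whole = 8; eighth = 1; quarter note = 2; whole = 8.
Altogether 8 + 1 + 2 + 8 = 19.
19 ÷ 2 = 9.5 beats.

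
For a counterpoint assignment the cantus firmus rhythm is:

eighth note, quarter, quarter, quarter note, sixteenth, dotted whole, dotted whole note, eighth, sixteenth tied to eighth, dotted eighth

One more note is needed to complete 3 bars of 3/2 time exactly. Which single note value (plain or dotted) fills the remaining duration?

sixteenth note

3 bars of 3/2 = 72 sixteenth notes.
In sixteenth notes: eighth note = 2; quarter = 4; quarter = 4; quarter note = 4; sixteenth = 1; dotted whole = 24; dotted whole note = 24; eighth = 2; sixteenth tied to eighth (sixteenth + eighth) = 3; dotted eighth = 3.
Adding: 2 + 4 + 4 + 4 + 1 + 24 + 24 + 2 + 3 + 3 = 71.
Remaining: 72 − 71 = 1 sixteenth note, which is a sixteenth note.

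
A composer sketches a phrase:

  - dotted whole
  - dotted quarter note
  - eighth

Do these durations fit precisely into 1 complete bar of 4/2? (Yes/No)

Yes

One bar of 4/2 = 16 eighth notes.
Working in eighth notes: dotted whole = 12; dotted quarter note = 3; eighth = 1.
Sum: 12 + 3 + 1 = 16.
16 equals 16, so the answer is Yes.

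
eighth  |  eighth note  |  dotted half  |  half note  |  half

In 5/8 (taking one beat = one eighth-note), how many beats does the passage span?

One eighth-note beat = 2 sixteenth notes.
Each duration in sixteenth notes: eighth = 2; eighth note = 2; dotted half = 12; half note = 8; half = 8.
Total: 2 + 2 + 12 + 8 + 8 = 32.
32 ÷ 2 = 16 beats.

16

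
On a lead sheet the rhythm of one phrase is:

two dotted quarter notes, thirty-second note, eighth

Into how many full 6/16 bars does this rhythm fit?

2

One bar of 6/16 = 12 thirty-second notes.
Each duration in thirty-second notes: dotted quarter note = 12; dotted quarter note = 12; thirty-second note = 1; eighth = 4.
Altogether 12 + 12 + 1 + 4 = 29.
29 ÷ 12 = 2 complete bars with 5 left over.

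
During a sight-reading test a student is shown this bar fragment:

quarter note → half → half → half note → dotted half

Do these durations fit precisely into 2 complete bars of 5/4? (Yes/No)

One bar of 5/4 = 5 quarter notes, so 2 bars = 10.
Convert each value to quarter notes: quarter note = 1; half = 2; half = 2; half note = 2; dotted half = 3.
Adding: 1 + 2 + 2 + 2 + 3 = 10.
10 equals 10, so the answer is Yes.

Yes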